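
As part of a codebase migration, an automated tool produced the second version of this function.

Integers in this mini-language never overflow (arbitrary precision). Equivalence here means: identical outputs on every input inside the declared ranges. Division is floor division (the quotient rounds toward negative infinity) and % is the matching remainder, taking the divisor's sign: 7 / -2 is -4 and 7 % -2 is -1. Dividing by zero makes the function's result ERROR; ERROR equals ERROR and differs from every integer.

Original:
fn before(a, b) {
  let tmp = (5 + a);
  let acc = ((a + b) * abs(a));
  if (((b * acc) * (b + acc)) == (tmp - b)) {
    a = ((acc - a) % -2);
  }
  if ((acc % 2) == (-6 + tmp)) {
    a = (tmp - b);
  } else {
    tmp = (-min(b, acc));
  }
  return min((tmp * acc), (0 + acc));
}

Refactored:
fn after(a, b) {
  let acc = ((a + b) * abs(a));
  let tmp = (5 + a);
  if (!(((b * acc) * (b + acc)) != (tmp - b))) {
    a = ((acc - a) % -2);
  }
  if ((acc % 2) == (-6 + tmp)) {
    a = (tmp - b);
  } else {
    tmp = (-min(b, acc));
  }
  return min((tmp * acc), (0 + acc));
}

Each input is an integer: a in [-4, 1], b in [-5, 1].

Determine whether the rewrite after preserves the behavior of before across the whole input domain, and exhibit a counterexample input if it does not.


Reading the diff, among the changes: boolean connective usage differs, comparison usage differs.
As a probe, take a=-1, b=-4: before runs tmp := 4 | acc := -5 | (((b * acc) * (b + acc)) == (tmp - b)): false | ((acc % 2) == (-6 + tmp)): false | tmp := 5 | result -25; after runs acc := -5 | tmp := 4 | (!(((b * acc) * (b + acc)) != (tmp - b))): false | ((acc % 2) == (-6 + tmp)): false | tmp := 5 | result -25; both end at -25.
Across all 42 domain points the two functions coincide.
verdict: equivalent


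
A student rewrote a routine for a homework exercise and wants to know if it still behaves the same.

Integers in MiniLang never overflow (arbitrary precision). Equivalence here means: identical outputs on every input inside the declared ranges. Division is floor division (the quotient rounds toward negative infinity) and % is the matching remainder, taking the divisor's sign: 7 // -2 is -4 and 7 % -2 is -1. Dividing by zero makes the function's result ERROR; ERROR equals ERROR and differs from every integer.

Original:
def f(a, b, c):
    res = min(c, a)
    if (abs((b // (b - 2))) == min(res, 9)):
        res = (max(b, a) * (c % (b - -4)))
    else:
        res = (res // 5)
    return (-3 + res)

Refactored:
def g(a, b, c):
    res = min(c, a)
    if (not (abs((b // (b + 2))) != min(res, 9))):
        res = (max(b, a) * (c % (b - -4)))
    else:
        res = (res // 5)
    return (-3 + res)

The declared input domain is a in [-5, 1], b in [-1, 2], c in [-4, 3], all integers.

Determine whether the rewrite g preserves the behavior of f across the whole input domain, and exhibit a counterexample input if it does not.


The rewrite breaks on a=-5, b=2, c=-4, where the results are ERROR and -4.
f: res := -5 | divide-by-zero, output ERROR
g: res := -5 | (not (abs((b // (b + 2))) != min(res, 9))): false | res := -1 | result -4
verdict: not equivalent; witness: a=-5, b=2, c=-4


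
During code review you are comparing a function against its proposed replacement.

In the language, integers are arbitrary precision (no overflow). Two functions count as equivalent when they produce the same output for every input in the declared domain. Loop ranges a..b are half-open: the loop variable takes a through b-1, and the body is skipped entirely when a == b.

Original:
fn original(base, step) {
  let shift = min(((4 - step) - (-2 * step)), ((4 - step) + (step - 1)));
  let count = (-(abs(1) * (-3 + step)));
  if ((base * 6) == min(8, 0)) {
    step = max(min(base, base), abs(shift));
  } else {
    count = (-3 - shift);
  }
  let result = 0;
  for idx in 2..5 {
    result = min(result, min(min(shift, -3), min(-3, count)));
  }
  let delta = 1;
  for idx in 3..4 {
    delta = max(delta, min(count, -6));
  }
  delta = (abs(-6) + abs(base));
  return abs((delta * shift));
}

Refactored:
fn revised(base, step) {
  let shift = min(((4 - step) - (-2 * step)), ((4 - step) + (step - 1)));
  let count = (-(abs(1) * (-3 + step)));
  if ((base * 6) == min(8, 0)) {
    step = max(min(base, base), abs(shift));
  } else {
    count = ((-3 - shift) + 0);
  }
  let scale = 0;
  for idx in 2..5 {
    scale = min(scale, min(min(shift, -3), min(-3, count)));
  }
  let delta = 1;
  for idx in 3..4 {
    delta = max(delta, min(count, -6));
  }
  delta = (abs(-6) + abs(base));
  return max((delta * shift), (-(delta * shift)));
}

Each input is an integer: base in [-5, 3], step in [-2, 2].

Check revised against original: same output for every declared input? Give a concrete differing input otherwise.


Reading the diff, among the changes: constant usage differs, arithmetic usage differs, local variable names differ, min/max/abs usage differs.
As a probe, take base=3, step=-2: original runs shift becomes 2; next count becomes 5; next ((base * 6) == min(8, 0)) evaluates to false; next count becomes -5; next result becomes 0; next at idx=2:; next result becomes -5; next at idx=3:; next result becomes -5; next at idx=4:; next result becomes -5; next delta becomes 1; next at idx=3:; next delta becomes 1; next delta becomes 9; next final value 18; revised runs shift becomes 2; next count becomes 5; next ((base * 6) == min(8, 0)) evaluates to false; next count becomes -5; next scale becomes 0; next at idx=2:; next scale becomes -5; next at idx=3:; next scale becomes -5; next at idx=4:; next scale becomes -5; next delta becomes 1; next at idx=3:; next delta becomes 1; next delta becomes 9; next final value 18; both end at 18.
An exhaustive pass over the 45 declared inputs shows identical outputs.
verdict: equivalent


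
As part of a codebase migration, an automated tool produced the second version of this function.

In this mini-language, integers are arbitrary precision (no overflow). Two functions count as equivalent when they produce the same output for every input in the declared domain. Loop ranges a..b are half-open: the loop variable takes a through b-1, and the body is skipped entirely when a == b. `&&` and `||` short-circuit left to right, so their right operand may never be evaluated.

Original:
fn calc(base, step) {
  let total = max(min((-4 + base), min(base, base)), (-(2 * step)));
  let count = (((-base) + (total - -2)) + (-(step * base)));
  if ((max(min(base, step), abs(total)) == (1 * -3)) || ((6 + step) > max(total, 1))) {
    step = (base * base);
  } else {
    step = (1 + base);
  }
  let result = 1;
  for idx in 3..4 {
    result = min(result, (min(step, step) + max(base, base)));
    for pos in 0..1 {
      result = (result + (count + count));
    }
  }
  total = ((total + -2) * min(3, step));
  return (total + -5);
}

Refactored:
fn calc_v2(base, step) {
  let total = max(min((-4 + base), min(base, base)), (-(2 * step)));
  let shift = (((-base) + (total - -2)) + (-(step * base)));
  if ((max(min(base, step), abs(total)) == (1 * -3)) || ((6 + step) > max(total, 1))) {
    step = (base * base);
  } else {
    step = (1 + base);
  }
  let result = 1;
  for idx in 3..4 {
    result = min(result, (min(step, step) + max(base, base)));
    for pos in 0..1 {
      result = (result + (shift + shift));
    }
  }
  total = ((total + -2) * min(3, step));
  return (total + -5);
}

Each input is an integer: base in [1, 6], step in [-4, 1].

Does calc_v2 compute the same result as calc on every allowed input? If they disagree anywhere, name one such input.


Comparing the listings, the differences include: local variable names differ.
Spot check at base=4, step=0 — calc: total := 0 | count := -2 | ((max(min(base, step), abs(total)) == (1 * -3)) || ((6 + step) > max(total, 1))): true | step := 16 | result := 1 | iter idx=3: | result := 1 | iter pos=0: | result := -3 | total := -6 | result -11. calc_v2: total := 0 | shift := -2 | ((max(min(base, step), abs(total)) == (1 * -3)) || ((6 + step) > max(total, 1))): true | step := 16 | result := 1 | iter idx=3: | result := 1 | iter pos=0: | result := -3 | total := -6 | result -11. Both give -11.
Across all 36 domain points the two functions coincide.
verdict: equivalent


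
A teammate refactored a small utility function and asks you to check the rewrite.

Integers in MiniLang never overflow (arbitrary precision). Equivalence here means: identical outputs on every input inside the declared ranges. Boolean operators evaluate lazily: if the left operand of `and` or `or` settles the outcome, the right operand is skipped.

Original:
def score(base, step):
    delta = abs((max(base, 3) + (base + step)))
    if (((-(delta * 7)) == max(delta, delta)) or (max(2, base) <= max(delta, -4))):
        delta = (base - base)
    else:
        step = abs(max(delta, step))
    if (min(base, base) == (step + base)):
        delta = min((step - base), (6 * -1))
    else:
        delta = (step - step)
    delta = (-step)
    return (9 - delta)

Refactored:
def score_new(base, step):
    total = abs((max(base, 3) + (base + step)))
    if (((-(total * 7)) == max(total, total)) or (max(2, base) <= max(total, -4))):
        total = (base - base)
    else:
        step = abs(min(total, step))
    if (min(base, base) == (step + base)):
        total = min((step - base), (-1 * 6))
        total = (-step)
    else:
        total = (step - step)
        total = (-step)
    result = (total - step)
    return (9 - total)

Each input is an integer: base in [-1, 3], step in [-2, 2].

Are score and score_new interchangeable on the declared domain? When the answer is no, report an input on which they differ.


Input base=0, step=-2: 10 from score versus 11 from score_new.
verdict: not equivalent; witness: base=0, step=-2


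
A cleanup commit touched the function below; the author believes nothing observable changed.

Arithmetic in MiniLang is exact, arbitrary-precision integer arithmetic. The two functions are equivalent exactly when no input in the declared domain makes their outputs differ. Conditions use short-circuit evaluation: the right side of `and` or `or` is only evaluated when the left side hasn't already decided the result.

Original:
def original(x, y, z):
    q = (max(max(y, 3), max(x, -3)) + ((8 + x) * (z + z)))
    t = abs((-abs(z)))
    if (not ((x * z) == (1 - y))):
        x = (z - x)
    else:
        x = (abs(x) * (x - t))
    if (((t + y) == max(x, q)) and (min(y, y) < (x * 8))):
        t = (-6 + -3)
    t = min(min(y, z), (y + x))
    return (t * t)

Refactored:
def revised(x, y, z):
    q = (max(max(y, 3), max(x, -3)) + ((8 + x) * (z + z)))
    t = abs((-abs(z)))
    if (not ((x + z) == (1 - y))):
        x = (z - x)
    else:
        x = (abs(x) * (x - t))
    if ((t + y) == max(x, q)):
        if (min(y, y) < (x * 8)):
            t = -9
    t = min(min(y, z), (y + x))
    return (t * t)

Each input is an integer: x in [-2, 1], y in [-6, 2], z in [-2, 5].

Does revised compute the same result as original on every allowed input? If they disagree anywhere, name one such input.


There is a counterexample at x=-2, y=-3, z=-2: 121 on one side, 9 on the other.
original: q becomes -21; next t becomes 2; next (not ((x * z) == (1 - y))) evaluates to false; next x becomes -8; next (((t + y) == max(x, q)) and (min(y, y) < (x * 8))) evaluates to false; next t becomes -11; next final value 121
revised: q becomes -21; next t becomes 2; next (not ((x + z) == (1 - y))) evaluates to true; next x becomes 0; next ((t + y) == max(x, q)) evaluates to false; next t becomes -3; next final value 9
verdict: not equivalent; witness: x=-2, y=-3, z=-2


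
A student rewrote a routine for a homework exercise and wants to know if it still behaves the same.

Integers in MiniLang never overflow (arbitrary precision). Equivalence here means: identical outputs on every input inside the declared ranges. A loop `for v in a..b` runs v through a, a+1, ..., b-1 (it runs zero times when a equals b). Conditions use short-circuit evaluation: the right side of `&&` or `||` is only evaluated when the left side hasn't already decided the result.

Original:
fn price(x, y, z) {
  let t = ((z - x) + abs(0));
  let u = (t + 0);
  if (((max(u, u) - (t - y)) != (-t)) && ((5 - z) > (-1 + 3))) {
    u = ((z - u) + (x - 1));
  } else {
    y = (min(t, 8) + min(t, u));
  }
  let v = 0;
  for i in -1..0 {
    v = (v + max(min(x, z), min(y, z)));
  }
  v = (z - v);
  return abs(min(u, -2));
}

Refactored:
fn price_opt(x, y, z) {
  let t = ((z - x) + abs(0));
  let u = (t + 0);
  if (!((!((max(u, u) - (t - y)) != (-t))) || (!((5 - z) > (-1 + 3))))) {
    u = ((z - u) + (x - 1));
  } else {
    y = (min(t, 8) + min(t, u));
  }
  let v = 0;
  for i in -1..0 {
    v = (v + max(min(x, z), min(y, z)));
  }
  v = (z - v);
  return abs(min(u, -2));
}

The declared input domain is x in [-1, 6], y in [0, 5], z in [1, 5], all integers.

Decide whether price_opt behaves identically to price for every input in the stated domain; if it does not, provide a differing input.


Changes here: boolean connective usage differs; the full 240-point sweep finds no disagreement.
verdict: equivalent


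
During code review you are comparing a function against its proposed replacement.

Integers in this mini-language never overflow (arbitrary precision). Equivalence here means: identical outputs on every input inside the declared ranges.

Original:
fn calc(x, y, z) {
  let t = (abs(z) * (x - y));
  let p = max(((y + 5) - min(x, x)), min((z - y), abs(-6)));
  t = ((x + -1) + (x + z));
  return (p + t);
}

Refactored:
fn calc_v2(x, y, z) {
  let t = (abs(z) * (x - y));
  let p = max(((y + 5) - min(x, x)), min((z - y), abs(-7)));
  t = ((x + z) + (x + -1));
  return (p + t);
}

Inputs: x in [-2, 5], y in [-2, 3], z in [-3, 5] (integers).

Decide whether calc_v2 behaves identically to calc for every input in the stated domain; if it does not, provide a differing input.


Try x=-2, y=-2, z=5.
calc: t=0, then p=6, then t=0, then returns 6
calc_v2: t=0, then p=7, then t=0, then returns 7
6 against 7: the behavior changed.
verdict: not equivalent; witness: x=-2, y=-2, z=5


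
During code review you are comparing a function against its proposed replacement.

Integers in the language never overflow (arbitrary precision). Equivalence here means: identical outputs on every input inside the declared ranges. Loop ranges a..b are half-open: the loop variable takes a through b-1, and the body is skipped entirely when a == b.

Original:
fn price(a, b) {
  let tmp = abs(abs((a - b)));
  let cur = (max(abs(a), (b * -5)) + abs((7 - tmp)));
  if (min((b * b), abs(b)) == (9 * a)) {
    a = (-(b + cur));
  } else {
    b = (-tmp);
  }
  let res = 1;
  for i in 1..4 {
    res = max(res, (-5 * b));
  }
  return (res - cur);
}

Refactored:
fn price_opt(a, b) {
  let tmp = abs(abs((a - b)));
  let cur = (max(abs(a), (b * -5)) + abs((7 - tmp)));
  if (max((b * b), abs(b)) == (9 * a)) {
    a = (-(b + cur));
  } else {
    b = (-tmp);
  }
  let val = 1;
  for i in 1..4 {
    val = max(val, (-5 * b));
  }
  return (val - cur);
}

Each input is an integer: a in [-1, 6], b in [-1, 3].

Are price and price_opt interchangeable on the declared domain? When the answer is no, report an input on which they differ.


These are not equivalent — on a=1, b=3 the outputs split (4 vs -5).
price: tmp=2, then cur=6, then (min((b * b), abs(b)) == (9 * a)) is false, then b=-2, then res=1, then (i=1), then res=10, then (i=2), then res=10, then (i=3), then res=10, then returns 4
price_opt: tmp=2, then cur=6, then (max((b * b), abs(b)) == (9 * a)) is true, then a=-9, then val=1, then (i=1), then val=1, then (i=2), then val=1, then (i=3), then val=1, then returns -5
verdict: not equivalent; witness: a=1, b=3


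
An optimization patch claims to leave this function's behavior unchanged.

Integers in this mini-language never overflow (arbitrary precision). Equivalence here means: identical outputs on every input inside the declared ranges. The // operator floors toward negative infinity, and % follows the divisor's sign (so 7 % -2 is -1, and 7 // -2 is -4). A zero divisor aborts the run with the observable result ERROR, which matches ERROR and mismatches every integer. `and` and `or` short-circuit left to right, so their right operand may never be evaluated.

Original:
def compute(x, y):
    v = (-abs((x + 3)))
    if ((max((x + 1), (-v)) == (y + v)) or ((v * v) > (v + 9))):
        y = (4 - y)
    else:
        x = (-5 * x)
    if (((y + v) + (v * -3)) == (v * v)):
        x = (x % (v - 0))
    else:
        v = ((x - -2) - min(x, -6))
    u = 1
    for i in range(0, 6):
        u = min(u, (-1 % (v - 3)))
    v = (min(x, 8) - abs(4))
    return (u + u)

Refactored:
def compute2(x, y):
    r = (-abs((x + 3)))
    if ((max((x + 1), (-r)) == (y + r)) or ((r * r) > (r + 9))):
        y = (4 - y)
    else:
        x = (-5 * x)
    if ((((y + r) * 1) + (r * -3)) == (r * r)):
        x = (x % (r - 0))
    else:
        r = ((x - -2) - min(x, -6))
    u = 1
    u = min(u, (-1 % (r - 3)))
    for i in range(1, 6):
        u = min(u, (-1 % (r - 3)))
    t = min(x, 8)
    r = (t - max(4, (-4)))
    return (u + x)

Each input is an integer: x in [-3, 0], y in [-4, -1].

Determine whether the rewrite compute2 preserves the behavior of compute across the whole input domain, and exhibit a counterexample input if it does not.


There is a counterexample at x=-3, y=-4: 2 on one side, 16 on the other.
compute: v := 0 | ((max((x + 1), (-v)) == (y + v)) or ((v * v) > (v + 9))): false | x := 15 | (((y + v) + (v * -3)) == (v * v)): false | v := 23 | u := 1 | iter i=0: | u := 1 | iter i=1: | u := 1 | iter i=2: | u := 1 | iter i=3: | u := 1 | iter i=4: | u := 1 | iter i=5: | u := 1 | v := 4 | result 2
compute2: r := 0 | ((max((x + 1), (-r)) == (y + r)) or ((r * r) > (r + 9))): false | x := 15 | ((((y + r) * 1) + (r * -3)) == (r * r)): false | r := 23 | u := 1 | u := 1 | iter i=1: | u := 1 | iter i=2: | u := 1 | iter i=3: | u := 1 | iter i=4: | u := 1 | iter i=5: | u := 1 | t := 8 | r := 4 | result 16
verdict: not equivalent; witness: x=-3, y=-4


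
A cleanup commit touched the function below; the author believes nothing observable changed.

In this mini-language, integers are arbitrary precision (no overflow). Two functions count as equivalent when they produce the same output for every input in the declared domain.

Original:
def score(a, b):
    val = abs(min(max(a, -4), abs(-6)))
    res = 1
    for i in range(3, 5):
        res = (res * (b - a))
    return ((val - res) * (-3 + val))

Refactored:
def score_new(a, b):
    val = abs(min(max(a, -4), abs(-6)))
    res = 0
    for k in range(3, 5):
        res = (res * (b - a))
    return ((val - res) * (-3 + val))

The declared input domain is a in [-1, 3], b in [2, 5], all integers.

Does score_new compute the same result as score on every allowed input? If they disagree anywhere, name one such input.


The rewrite breaks on a=-1, b=2, where the results are 16 and -2.
score: val=1, then res=1, then (i=3), then res=3, then (i=4), then res=9, then returns 16
score_new: val=1, then res=0, then (k=3), then res=0, then (k=4), then res=0, then returns -2
verdict: not equivalent; witness: a=-1, b=2


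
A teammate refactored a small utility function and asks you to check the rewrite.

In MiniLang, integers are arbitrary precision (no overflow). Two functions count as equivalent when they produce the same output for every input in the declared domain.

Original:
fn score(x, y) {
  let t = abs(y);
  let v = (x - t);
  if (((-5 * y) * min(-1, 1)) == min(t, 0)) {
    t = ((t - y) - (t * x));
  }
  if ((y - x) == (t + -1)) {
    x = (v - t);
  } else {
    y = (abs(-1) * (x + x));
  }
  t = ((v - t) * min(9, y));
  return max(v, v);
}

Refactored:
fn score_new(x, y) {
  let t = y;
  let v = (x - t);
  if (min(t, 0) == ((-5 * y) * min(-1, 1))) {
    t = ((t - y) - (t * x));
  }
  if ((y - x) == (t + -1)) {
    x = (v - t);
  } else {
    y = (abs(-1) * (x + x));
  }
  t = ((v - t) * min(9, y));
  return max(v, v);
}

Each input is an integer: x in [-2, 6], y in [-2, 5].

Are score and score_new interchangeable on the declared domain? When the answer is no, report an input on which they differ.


These are not equivalent — on x=-2, y=-2 the outputs split (-4 vs 0).
score: t = 2; v = -4; (((-5 * y) * min(-1, 1)) == min(t, 0)) -> false; ((y - x) == (t + -1)) -> false; y = -4; t = 24; return -4
score_new: t = -2; v = 0; (min(t, 0) == ((-5 * y) * min(-1, 1))) -> false; ((y - x) == (t + -1)) -> false; y = -4; t = -8; return 0
verdict: not equivalent; witness: x=-2, y=-2


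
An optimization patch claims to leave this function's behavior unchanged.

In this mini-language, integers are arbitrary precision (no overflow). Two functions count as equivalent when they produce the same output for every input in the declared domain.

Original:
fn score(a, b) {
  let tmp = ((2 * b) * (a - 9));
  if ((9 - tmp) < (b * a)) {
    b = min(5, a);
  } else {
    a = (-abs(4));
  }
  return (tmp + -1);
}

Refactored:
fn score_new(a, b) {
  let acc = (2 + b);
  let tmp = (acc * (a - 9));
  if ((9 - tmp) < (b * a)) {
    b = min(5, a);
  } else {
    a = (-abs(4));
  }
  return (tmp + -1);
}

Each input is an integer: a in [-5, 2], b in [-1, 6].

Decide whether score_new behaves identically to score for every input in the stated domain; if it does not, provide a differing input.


These are not equivalent — on a=-5, b=-1 the outputs split (27 vs -15).
score: tmp = 28; ((9 - tmp) < (b * a)) -> true; b = -5; return 27
score_new: acc = 1; tmp = -14; ((9 - tmp) < (b * a)) -> false; a = -4; return -15
verdict: not equivalent; witness: a=-5, b=-1


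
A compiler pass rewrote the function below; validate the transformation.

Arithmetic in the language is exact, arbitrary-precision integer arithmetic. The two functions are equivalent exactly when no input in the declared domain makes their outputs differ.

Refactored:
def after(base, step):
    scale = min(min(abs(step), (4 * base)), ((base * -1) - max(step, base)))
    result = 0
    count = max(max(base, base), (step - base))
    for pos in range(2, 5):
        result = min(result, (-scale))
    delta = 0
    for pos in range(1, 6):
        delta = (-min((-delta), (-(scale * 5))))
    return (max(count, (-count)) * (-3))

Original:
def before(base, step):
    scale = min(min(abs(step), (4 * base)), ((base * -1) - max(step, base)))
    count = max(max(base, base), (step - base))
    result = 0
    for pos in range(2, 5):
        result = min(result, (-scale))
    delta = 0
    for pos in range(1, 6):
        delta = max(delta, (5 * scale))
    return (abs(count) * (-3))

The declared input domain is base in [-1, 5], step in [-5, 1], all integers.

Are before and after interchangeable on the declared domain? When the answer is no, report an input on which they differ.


This is a faithful refactor — min/max/abs usage differs, but the computed results match everywhere.
Spot check at base=-1, step=-3 — before: scale becomes -4; next count becomes -1; next result becomes 0; next at pos=2:; next result becomes 0; next at pos=3:; next result becomes 0; next at pos=4:; next result becomes 0; next delta becomes 0; next at pos=1:; next delta becomes 0; next at pos=2:; next delta becomes 0; next at pos=3:; next delta becomes 0; next at pos=4:; next delta becomes 0; next at pos=5:; next delta becomes 0; next final value -3. after: scale becomes -4; next result becomes 0; next count becomes -1; next at pos=2:; next result becomes 0; next at pos=3:; next result becomes 0; next at pos=4:; next result becomes 0; next delta becomes 0; next at pos=1:; next delta becomes 0; next at pos=2:; next delta becomes 0; next at pos=3:; next delta becomes 0; next at pos=4:; next delta becomes 0; next at pos=5:; next delta becomes 0; next final value -3. Both give -3.
Every one of the 49 inputs gives matching results.
verdict: equivalent


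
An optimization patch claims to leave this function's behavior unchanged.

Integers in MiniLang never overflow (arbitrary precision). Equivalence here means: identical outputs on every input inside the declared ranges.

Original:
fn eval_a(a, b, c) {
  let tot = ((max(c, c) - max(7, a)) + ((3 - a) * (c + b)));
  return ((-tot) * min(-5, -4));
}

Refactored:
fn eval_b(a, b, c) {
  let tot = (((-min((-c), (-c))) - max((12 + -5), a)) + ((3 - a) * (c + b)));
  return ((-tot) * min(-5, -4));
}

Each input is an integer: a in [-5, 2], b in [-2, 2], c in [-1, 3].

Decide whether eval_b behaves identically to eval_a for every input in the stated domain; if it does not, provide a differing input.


Side by side, the visible changes include: arithmetic usage differs, and constant usage differs, and min/max/abs usage differs.
Tracing a=0, b=2, c=0: eval_a: tot = -1; return -5 | eval_b: tot = -1; return -5 — matching result -5.
Every one of the 200 inputs gives matching results.
verdict: equivalent


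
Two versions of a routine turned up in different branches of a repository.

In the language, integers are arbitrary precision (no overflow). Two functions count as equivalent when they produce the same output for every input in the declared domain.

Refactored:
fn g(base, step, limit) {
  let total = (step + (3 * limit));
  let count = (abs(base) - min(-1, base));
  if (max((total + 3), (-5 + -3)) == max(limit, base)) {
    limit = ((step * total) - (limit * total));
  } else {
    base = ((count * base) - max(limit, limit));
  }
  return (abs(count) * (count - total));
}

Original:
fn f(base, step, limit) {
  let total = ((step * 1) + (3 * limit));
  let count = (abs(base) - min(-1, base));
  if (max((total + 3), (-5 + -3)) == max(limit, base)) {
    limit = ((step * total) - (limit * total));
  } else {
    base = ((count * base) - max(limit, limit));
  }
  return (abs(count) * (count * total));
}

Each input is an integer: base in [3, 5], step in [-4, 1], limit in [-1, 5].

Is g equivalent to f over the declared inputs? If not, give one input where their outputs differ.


Consider the input base=3, step=-4, limit=-1.
f: total := -7 | count := 4 | (max((total + 3), (-5 + -3)) == max(limit, base)): false | base := 13 | result -112
g: total := -7 | count := 4 | (max((total + 3), (-5 + -3)) == max(limit, base)): false | base := 13 | result 44
-112 vs 44 — the two versions disagree here.
verdict: not equivalent; witness: base=3, step=-4, limit=-1


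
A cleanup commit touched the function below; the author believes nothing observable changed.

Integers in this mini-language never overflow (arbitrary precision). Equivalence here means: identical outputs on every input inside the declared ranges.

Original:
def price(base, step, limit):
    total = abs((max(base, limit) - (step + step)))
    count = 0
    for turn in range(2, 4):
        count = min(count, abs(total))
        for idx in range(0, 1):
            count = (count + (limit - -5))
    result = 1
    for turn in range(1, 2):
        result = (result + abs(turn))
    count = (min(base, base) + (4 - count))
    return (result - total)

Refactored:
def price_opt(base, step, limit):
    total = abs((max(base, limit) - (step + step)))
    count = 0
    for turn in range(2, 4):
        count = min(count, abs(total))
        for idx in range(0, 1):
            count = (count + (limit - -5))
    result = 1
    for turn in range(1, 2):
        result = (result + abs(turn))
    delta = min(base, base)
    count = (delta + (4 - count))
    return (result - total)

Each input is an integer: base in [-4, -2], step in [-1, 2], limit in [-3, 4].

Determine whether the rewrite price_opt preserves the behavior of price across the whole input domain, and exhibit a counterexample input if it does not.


The two versions differ — the changes include statement counts differ, local variable names differ.
One worked example (base=-2, step=-1, limit=-2) — price: total = 0; count = 0; [turn=2]; count = 0; [idx=0]; count = 3; [turn=3]; count = 0; [idx=0]; count = 3; result = 1; [turn=1]; result = 2; count = -1; return 2; price_opt: total = 0; count = 0; [turn=2]; count = 0; [idx=0]; count = 3; [turn=3]; count = 0; [idx=0]; count = 3; result = 1; [turn=1]; result = 2; delta = -2; count = -1; return 2; agreement on 2.
Checked all 96 inputs in the declared domain: the outputs agree on every one.
verdict: equivalent


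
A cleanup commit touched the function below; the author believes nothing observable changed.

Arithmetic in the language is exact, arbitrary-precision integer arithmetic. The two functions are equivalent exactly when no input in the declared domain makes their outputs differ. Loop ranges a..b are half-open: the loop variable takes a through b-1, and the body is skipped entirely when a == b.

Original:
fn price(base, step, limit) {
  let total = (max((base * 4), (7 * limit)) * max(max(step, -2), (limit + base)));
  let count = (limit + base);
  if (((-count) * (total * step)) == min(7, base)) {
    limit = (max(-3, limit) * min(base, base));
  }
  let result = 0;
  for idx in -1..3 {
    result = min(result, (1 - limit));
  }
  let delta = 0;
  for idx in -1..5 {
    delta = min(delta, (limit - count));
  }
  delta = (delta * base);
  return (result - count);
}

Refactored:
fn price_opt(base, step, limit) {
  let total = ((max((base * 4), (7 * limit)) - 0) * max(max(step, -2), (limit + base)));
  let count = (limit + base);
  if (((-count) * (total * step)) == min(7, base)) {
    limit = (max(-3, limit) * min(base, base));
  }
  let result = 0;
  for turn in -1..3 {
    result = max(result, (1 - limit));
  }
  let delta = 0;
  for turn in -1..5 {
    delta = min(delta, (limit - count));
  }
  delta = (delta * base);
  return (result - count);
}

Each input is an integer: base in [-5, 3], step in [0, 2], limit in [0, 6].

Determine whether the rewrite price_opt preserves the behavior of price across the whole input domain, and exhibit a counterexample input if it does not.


Run the pair on base=-5, step=0, limit=0.
price: total=0, then count=-5, then (((-count) * (total * step)) == min(7, base)) is false, then result=0, then (idx=-1), then result=0, then (idx=0), then result=0, then (idx=1), then result=0, then (idx=2), then result=0, then delta=0, then (idx=-1), then delta=0, then (idx=0), then delta=0, then (idx=1), then delta=0, then (idx=2), then delta=0, then (idx=3), then delta=0, then (idx=4), then delta=0, then delta=0, then returns 5
price_opt: total=0, then count=-5, then (((-count) * (total * step)) == min(7, base)) is false, then result=0, then (turn=-1), then result=1, then (turn=0), then result=1, then (turn=1), then result=1, then (turn=2), then result=1, then delta=0, then (turn=-1), then delta=0, then (turn=0), then delta=0, then (turn=1), then delta=0, then (turn=2), then delta=0, then (turn=3), then delta=0, then (turn=4), then delta=0, then delta=0, then returns 6
5 and 6 differ, so these are not the same function on this domain.
verdict: not equivalent; witness: base=-5, step=0, limit=0


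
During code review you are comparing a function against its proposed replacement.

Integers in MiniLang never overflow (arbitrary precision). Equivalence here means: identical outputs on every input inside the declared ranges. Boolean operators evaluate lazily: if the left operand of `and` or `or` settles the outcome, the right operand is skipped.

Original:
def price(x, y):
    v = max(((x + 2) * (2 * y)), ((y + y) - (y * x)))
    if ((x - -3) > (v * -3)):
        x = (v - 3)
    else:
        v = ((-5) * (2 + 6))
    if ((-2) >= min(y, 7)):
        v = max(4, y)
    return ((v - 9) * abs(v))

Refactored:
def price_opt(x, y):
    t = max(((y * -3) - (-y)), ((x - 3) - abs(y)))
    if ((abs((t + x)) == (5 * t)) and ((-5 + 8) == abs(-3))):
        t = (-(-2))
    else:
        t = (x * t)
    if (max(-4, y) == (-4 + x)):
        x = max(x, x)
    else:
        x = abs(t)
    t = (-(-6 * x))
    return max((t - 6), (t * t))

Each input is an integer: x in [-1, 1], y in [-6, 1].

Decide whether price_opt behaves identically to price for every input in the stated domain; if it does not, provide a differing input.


x=-1, y=-6 yields -20 from price but 5184 from price_opt.
verdict: not equivalent; witness: x=-1, y=-6


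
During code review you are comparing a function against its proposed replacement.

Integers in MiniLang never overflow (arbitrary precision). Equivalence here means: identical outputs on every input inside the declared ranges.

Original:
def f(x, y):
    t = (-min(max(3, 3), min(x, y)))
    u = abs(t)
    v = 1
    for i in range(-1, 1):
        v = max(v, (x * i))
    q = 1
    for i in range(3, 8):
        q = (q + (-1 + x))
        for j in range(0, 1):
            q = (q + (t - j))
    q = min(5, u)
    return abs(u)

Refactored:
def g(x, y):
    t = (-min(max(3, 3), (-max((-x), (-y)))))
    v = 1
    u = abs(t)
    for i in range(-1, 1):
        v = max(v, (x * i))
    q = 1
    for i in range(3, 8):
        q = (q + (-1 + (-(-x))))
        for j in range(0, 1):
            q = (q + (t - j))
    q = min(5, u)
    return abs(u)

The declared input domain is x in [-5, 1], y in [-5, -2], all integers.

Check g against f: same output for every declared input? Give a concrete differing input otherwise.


Side by side, the visible changes include: min/max/abs usage differs.
Tracing x=0, y=-2: f: t = 2; u = 2; v = 1; [i=-1]; v = 1; [i=0]; v = 1; q = 1; [i=3]; q = 0; [j=0]; q = 2; [i=4]; q = 1; [j=0]; q = 3; [i=5]; q = 2; [j=0]; q = 4; [i=6]; q = 3; [j=0]; q = 5; [i=7]; q = 4; [j=0]; q = 6; q = 2; return 2 | g: t = 2; v = 1; u = 2; [i=-1]; v = 1; [i=0]; v = 1; q = 1; [i=3]; q = 0; [j=0]; q = 2; [i=4]; q = 1; [j=0]; q = 3; [i=5]; q = 2; [j=0]; q = 4; [i=6]; q = 3; [j=0]; q = 5; [i=7]; q = 4; [j=0]; q = 6; q = 2; return 2 — matching result 2.
Checked all 28 inputs in the declared domain: the outputs agree on every one.
verdict: equivalent


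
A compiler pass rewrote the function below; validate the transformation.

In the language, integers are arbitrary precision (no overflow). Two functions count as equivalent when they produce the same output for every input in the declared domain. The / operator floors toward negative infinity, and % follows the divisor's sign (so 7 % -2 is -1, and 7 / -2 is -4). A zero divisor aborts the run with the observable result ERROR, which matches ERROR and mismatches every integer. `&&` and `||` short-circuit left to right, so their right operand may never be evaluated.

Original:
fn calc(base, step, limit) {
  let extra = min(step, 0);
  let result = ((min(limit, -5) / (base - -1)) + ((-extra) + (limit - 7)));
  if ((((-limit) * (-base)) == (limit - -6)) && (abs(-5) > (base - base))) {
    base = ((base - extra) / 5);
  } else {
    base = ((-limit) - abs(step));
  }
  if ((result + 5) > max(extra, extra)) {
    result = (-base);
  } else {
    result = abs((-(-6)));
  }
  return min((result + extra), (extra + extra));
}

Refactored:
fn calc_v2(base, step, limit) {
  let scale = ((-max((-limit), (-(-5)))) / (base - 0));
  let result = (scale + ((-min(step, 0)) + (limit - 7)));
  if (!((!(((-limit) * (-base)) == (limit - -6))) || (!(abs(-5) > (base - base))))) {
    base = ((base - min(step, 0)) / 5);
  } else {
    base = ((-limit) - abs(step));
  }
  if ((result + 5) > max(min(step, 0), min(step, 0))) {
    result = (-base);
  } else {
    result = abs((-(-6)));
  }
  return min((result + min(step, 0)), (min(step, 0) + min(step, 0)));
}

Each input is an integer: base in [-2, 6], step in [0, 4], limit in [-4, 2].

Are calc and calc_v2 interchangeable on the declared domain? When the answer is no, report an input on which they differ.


Evaluate both at base=-2, step=0, limit=-1.
calc: extra = 0; result = -3; ((((-limit) * (-base)) == (limit - -6)) && (abs(-5) > (base - base))) -> false; base = 1; ((result + 5) > max(extra, extra)) -> true; result = -1; return -1
calc_v2: scale = 2; result = -6; (!((!(((-limit) * (-base)) == (limit - -6))) || (!(abs(-5) > (base - base))))) -> false; base = 1; ((result + 5) > max(min(step, 0), min(step, 0))) -> false; result = 6; return 0
-1 != 0, so the rewrite changes behavior.
verdict: not equivalent; witness: base=-2, step=0, limit=-1


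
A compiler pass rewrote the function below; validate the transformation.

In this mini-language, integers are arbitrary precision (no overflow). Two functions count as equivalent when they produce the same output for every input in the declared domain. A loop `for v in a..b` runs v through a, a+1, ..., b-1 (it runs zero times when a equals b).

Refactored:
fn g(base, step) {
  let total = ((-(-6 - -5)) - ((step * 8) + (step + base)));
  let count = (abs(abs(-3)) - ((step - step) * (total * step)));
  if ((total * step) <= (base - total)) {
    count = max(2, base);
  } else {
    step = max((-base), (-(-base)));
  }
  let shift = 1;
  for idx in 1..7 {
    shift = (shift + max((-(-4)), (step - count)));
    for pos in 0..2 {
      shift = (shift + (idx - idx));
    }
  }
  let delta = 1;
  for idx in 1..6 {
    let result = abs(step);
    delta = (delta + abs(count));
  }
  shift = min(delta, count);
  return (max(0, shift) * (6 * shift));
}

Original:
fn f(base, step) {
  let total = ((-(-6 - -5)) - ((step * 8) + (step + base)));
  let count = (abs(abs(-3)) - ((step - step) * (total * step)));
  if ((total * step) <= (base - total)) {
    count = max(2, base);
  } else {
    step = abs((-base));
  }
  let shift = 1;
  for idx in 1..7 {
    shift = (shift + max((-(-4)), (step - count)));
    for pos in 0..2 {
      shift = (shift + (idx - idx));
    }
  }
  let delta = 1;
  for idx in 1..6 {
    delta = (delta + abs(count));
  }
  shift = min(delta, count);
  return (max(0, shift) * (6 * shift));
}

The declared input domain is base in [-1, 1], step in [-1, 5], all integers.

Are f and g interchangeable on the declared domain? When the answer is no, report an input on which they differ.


Reading the diff, among the changes: local variable names differ, statement counts differ, min/max/abs usage differs.
Spot check at base=-1, step=1 — f: total=-7, then count=3, then ((total * step) <= (base - total)) is true, then count=2, then shift=1, then (idx=1), then shift=5, then (pos=0), then shift=5, then (pos=1), then shift=5, then (idx=2), then shift=9, then (pos=0), then shift=9, then (pos=1), then shift=9, then (idx=3), then shift=13, then (pos=0), then shift=13, then (pos=1), then shift=13, then (idx=4), then shift=17, then (pos=0), then shift=17, then (pos=1), then shift=17, then (idx=5), then shift=21, then (pos=0), then shift=21, then (pos=1), then shift=21, then (idx=6), then shift=25, then (pos=0), then shift=25, then (pos=1), then shift=25, then delta=1, then (idx=1), then delta=3, then (idx=2), then delta=5, then (idx=3), then delta=7, then (idx=4), then delta=9, then (idx=5), then delta=11, then shift=2, then returns 24. g: total=-7, then count=3, then ((total * step) <= (base - total)) is true, then count=2, then shift=1, then (idx=1), then shift=5, then (pos=0), then shift=5, then (pos=1), then shift=5, then (idx=2), then shift=9, then (pos=0), then shift=9, then (pos=1), then shift=9, then (idx=3), then shift=13, then (pos=0), then shift=13, then (pos=1), then shift=13, then (idx=4), then shift=17, then (pos=0), then shift=17, then (pos=1), then shift=17, then (idx=5), then shift=21, then (pos=0), then shift=21, then (pos=1), then shift=21, then (idx=6), then shift=25, then (pos=0), then shift=25, then (pos=1), then shift=25, then delta=1, then (idx=1), then result=1, then delta=3, then (idx=2), then result=1, then delta=5, then (idx=3), then result=1, then delta=7, then (idx=4), then result=1, then delta=9, then (idx=5), then result=1, then delta=11, then shift=2, then returns 24. Both give 24.
Every one of the 21 inputs gives matching results.
verdict: equivalent


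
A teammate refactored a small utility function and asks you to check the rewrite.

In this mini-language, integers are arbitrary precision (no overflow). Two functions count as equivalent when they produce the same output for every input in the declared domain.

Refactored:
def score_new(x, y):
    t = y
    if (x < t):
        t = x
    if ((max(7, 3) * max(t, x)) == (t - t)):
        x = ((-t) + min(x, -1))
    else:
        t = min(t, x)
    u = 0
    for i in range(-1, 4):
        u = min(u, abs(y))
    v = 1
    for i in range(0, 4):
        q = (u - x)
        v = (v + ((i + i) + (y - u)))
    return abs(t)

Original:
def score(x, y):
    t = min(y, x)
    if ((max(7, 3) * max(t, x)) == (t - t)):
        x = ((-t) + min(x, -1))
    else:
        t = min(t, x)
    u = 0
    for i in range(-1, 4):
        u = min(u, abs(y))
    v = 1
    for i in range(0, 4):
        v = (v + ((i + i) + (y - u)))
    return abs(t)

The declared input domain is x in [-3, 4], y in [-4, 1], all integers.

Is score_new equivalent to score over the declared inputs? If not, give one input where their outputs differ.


The two versions differ — the changes include comparison usage differs; and local variable names differ; and arithmetic usage differs; and min/max/abs usage differs; and branching structure differs; and statement counts differ.
Tracing x=2, y=1: score: t=1, then ((max(7, 3) * max(t, x)) == (t - t)) is false, then t=1, then u=0, then (i=-1), then u=0, then (i=0), then u=0, then (i=1), then u=0, then (i=2), then u=0, then (i=3), then u=0, then v=1, then (i=0), then v=2, then (i=1), then v=5, then (i=2), then v=10, then (i=3), then v=17, then returns 1 | score_new: t=1, then (x < t) is false, then ((max(7, 3) * max(t, x)) == (t - t)) is false, then t=1, then u=0, then (i=-1), then u=0, then (i=0), then u=0, then (i=1), then u=0, then (i=2), then u=0, then (i=3), then u=0, then v=1, then (i=0), then q=-2, then v=2, then (i=1), then q=-2, then v=5, then (i=2), then q=-2, then v=10, then (i=3), then q=-2, then v=17, then returns 1 — matching result 1.
Across all 48 domain points the two functions coincide.
verdict: equivalent
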